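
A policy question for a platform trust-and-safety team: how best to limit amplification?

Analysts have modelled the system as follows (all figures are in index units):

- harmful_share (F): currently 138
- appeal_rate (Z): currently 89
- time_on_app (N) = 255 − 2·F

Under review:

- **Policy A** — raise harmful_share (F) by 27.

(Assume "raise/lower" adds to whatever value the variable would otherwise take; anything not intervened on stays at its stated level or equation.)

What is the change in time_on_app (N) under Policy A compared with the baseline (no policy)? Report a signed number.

-54

Baseline:
  F = 138
  N = 255 − 2·138 = -21
Policy A (F + 27):
  F = 138 + 27 = 165
  N = 255 − 2·165 = -75
Change in N: -75 − (-21) = -54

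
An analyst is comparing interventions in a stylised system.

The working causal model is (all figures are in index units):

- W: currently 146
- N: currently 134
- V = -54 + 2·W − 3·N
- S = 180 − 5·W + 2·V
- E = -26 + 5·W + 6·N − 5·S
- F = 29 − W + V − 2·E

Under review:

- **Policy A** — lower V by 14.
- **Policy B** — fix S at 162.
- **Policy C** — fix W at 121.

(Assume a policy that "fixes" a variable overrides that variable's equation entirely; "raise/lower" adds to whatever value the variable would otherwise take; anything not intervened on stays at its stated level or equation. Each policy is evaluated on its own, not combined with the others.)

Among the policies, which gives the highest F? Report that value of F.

-1677

Policy A (V − 14):
  W = 146
  N = 134
  V = -54 + 2·146 − 3·134 (−14 from intervention) = -178
  S = 180 − 5·146 + 2·(-178) = -906
  E = -26 + 5·146 + 6·134 − 5·(-906) = 6038
  F = 29 − 146 + (-178) − 2·6038 = -12371
Policy B (S := 162):
  W = 146
  N = 134
  V = -54 + 2·146 − 3·134 = -164
  S = 162
  E = -26 + 5·146 + 6·134 − 5·162 = 698
  F = 29 − 146 + (-164) − 2·698 = -1677
Policy C (W := 121):
  W = 121
  N = 134
  V = -54 + 2·121 − 3·134 = -214
  S = 180 − 5·121 + 2·(-214) = -853
  E = -26 + 5·121 + 6·134 − 5·(-853) = 5648
  F = 29 − 121 + (-214) − 2·5648 = -11602
Comparing — Policy A: F=-12371, Policy B: F=-1677, Policy C: F=-11602. Highest is -1677 (Policy B).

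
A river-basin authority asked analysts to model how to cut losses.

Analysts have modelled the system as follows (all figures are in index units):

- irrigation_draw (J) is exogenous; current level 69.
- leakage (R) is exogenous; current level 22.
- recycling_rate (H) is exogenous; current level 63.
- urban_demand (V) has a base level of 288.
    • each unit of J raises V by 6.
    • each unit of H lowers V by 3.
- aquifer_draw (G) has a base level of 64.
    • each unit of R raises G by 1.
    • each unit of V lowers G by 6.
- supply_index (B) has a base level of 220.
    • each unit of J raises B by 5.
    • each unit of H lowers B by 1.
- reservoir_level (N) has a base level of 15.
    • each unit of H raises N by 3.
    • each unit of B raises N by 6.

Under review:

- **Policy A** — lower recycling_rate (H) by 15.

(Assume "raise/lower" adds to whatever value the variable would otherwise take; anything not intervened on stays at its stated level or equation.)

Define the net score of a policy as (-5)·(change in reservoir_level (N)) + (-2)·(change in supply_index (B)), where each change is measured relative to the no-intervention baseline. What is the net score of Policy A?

Baseline:
  J = 69
  H = 63
  B = 220 + 5·69 − 63 = 502
  N = 15 + 3·63 + 6·502 = 3216
Policy A (H − 15):
  J = 69
  H = 63 − 15 = 48
  B = 220 + 5·69 − 48 = 517
  N = 15 + 3·48 + 6·517 = 3261
ΔN = 3261 − 3216 = 45; ΔB = 517 − 502 = 15
Score = (-5)·45 + (-2)·15 = -255

-255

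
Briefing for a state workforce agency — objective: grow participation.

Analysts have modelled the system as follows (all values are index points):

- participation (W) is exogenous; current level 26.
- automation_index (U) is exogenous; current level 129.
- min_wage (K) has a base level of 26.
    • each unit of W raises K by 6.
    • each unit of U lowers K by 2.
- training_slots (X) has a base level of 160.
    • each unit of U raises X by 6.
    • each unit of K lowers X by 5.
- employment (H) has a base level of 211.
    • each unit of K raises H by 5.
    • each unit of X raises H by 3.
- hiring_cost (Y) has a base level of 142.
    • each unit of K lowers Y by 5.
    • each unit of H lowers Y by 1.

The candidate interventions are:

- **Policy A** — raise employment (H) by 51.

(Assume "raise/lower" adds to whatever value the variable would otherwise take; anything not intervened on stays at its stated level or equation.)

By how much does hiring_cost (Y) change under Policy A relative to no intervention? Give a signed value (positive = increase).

-51

Baseline:
  W = 26
  U = 129
  K = 26 + 6·26 − 2·129 = -76
  X = 160 + 6·129 − 5·(-76) = 1314
  H = 211 + 5·(-76) + 3·1314 = 3773
  Y = 142 − 5·(-76) − 3773 = -3251
Policy A (H + 51):
  W = 26
  U = 129
  K = 26 + 6·26 − 2·129 = -76
  X = 160 + 6·129 − 5·(-76) = 1314
  H = 211 + 5·(-76) + 3·1314 (+51 from intervention) = 3824
  Y = 142 − 5·(-76) − 3824 = -3302
Change in Y: -3302 − (-3251) = -51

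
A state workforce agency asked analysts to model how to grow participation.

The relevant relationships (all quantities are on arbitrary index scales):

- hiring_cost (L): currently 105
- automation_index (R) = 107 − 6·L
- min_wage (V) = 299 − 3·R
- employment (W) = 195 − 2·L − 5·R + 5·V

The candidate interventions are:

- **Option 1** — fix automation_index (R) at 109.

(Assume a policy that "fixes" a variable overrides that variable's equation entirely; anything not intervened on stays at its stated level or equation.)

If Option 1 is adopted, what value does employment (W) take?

Option 1 (R := 109):
  L = 105
  R = 109
  V = 299 − 3·109 = -28
  W = 195 − 2·105 − 5·109 + 5·(-28) = -700

-700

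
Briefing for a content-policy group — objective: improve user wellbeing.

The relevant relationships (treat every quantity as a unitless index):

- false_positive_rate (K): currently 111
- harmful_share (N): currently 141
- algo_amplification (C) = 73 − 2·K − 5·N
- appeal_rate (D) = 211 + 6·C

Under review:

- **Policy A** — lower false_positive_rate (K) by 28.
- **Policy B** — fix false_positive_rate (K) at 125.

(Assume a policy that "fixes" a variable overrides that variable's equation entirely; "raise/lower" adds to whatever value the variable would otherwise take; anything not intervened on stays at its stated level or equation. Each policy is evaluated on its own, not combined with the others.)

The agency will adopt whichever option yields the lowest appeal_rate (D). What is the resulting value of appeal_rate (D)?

Policy A (K − 28):
  K = 111 − 28 = 83
  N = 141
  C = 73 − 2·83 − 5·141 = -798
  D = 211 + 6·(-798) = -4577
Policy B (K := 125):
  K = 125
  N = 141
  C = 73 − 2·125 − 5·141 = -882
  D = 211 + 6·(-882) = -5081
Comparing — Policy A: D=-4577, Policy B: D=-5081. Lowest is -5081 (Policy B).

-5081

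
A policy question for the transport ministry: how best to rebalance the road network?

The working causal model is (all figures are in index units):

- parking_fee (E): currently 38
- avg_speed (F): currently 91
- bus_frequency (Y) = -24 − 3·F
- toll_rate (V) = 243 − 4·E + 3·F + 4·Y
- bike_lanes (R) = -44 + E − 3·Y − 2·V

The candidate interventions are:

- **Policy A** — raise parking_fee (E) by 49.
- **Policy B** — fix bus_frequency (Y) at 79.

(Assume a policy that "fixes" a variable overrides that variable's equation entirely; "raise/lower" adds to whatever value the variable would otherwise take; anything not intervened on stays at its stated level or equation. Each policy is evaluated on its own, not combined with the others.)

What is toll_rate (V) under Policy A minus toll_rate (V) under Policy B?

Policy A (E + 49):
  E = 38 + 49 = 87
  F = 91
  Y = -24 − 3·91 = -297
  V = 243 − 4·87 + 3·91 + 4·(-297) = -1020
Policy B (Y := 79):
  E = 38
  F = 91
  Y = 79
  V = 243 − 4·38 + 3·91 + 4·79 = 680
V: -1020 − 680 = -1700

-1700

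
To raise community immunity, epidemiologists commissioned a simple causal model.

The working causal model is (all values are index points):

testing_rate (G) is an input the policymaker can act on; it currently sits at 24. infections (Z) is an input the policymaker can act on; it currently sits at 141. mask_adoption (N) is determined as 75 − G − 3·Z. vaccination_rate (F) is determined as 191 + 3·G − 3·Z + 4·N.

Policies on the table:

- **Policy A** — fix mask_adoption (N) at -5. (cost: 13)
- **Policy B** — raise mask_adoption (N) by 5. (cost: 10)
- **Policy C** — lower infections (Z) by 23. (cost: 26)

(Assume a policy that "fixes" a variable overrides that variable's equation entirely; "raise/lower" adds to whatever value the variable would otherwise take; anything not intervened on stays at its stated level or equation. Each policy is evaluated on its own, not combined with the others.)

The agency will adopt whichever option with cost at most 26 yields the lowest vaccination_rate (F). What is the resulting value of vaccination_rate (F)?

Policy A (N := -5):
  G = 24
  Z = 141
  N = -5
  F = 191 + 3·24 − 3·141 + 4·(-5) = -180
Policy B (N + 5):
  G = 24
  Z = 141
  N = 75 − 24 − 3·141 (+5 from intervention) = -367
  F = 191 + 3·24 − 3·141 + 4·(-367) = -1628
Policy C (Z − 23):
  G = 24
  Z = 141 − 23 = 118
  N = 75 − 24 − 3·118 = -303
  F = 191 + 3·24 − 3·118 + 4·(-303) = -1303
Comparing — Policy A: F=-180, Policy B: F=-1628, Policy C: F=-1303. Lowest is -1628 (Policy B).

-1628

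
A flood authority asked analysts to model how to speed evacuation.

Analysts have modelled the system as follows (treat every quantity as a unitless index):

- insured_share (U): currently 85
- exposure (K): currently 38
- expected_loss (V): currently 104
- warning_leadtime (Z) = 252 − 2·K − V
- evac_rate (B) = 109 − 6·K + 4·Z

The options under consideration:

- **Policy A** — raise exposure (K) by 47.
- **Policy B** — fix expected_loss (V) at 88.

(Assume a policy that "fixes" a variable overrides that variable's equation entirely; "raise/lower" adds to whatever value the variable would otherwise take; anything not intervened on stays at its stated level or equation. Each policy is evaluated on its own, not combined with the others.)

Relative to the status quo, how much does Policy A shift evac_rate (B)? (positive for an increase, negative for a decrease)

Baseline:
  K = 38
  V = 104
  Z = 252 − 2·38 − 104 = 72
  B = 109 − 6·38 + 4·72 = 169
Policy A (K + 47):
  K = 38 + 47 = 85
  V = 104
  Z = 252 − 2·85 − 104 = -22
  B = 109 − 6·85 + 4·(-22) = -489
Change in B: -489 − 169 = -658

-658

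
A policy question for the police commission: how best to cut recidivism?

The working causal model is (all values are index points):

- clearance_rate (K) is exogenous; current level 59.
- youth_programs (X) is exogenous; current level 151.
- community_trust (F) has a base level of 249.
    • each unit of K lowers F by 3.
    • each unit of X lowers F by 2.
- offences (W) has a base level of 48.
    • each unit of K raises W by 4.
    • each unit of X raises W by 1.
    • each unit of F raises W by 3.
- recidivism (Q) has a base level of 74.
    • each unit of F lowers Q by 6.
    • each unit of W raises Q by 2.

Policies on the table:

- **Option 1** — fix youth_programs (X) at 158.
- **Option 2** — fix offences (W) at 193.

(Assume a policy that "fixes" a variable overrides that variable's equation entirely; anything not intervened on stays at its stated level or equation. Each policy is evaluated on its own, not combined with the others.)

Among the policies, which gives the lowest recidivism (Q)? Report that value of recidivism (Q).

958

Option 1 (X := 158):
  K = 59
  X = 158
  F = 249 − 3·59 − 2·158 = -244
  W = 48 + 4·59 + 158 + 3·(-244) = -290
  Q = 74 − 6·(-244) + 2·(-290) = 958
Option 2 (W := 193):
  K = 59
  X = 151
  F = 249 − 3·59 − 2·151 = -230
  W = 193
  Q = 74 − 6·(-230) + 2·193 = 1840
Comparing — Option 1: Q=958, Option 2: Q=1840. Lowest is 958 (Option 1).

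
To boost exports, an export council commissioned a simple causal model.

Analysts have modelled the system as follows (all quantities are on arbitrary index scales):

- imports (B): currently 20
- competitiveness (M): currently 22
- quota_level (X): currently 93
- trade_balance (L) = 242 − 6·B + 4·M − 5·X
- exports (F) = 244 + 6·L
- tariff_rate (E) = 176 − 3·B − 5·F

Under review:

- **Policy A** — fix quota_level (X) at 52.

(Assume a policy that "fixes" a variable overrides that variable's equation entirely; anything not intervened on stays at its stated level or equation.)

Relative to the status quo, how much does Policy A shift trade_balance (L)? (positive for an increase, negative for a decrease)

205

Baseline:
  B = 20
  M = 22
  X = 93
  L = 242 − 6·20 + 4·22 − 5·93 = -255
Policy A (X := 52):
  B = 20
  M = 22
  X = 52
  L = 242 − 6·20 + 4·22 − 5·52 = -50
Change in L: -50 − (-255) = 205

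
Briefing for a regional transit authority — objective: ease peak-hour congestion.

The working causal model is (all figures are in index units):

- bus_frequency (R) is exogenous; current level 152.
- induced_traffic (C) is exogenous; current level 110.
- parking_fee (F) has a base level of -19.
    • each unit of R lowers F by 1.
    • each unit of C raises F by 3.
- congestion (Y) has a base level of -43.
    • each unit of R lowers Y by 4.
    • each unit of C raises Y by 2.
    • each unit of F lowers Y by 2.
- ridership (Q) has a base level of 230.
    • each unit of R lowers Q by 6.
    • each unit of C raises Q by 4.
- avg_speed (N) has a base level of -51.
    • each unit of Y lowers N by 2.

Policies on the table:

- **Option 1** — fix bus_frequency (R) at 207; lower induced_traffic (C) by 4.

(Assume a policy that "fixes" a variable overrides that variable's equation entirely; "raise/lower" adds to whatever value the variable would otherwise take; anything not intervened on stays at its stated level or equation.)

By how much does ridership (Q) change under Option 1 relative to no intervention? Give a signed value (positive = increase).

Baseline:
  R = 152
  C = 110
  Q = 230 − 6·152 + 4·110 = -242
Option 1 (R := 207, C − 4):
  R = 207
  C = 110 − 4 = 106
  Q = 230 − 6·207 + 4·106 = -588
Change in Q: -588 − (-242) = -346

-346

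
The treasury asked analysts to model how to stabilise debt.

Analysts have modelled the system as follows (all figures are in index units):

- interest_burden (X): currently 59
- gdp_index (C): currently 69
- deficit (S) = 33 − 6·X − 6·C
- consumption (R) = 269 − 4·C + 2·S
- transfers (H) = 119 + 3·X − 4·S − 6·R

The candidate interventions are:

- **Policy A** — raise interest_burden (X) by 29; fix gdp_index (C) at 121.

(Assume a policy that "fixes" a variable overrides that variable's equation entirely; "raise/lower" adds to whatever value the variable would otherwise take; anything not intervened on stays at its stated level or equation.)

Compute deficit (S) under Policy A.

Policy A (X + 29, C := 121):
  X = 59 + 29 = 88
  C = 121
  S = 33 − 6·88 − 6·121 = -1221

-1221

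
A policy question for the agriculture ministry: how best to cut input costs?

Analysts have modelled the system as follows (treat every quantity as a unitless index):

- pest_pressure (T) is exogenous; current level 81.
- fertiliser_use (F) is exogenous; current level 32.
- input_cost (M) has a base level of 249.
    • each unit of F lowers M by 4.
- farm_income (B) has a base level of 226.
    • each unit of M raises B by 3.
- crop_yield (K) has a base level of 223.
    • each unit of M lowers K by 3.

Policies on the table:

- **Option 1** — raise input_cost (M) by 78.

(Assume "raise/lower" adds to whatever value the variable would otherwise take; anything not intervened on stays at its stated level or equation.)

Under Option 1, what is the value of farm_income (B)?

823

Option 1 (M + 78):
  F = 32
  M = 249 − 4·32 (+78 from intervention) = 199
  B = 226 + 3·199 = 823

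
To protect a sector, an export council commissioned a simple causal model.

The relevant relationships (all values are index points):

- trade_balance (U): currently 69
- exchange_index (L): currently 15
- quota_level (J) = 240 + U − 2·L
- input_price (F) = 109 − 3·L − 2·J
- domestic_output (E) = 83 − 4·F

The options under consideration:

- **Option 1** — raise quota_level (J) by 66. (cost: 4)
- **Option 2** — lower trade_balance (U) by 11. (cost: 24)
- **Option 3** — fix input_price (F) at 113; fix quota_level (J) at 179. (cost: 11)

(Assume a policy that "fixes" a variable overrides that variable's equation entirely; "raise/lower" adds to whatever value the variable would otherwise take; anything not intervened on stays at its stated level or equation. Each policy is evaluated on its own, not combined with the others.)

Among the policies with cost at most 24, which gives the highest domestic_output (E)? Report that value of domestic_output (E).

Option 1 (J + 66):
  U = 69
  L = 15
  J = 240 + 69 − 2·15 (+66 from intervention) = 345
  F = 109 − 3·15 − 2·345 = -626
  E = 83 − 4·(-626) = 2587
Option 2 (U − 11):
  U = 69 − 11 = 58
  L = 15
  J = 240 + 58 − 2·15 = 268
  F = 109 − 3·15 − 2·268 = -472
  E = 83 − 4·(-472) = 1971
Option 3 (F := 113, J := 179):
  U = 69
  L = 15
  J = 179
  F = 113
  E = 83 − 4·113 = -369
Comparing — Option 1: E=2587, Option 2: E=1971, Option 3: E=-369. Highest is 2587 (Option 1).

2587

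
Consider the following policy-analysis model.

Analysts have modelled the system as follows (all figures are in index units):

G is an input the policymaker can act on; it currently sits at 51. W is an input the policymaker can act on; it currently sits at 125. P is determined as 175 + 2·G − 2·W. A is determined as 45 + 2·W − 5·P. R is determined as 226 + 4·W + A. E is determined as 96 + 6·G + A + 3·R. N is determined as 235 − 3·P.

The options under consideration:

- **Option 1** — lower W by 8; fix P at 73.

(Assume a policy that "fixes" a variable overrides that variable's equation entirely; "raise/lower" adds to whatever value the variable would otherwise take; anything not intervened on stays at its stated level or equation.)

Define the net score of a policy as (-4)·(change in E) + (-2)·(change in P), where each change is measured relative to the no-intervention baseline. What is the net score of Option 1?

4228

Baseline:
  G = 51
  W = 125
  P = 175 + 2·51 − 2·125 = 27
  A = 45 + 2·125 − 5·27 = 160
  R = 226 + 4·125 + 160 = 886
  E = 96 + 6·51 + 160 + 3·886 = 3220
Option 1 (W − 8, P := 73):
  G = 51
  W = 125 − 8 = 117
  P = 73
  A = 45 + 2·117 − 5·73 = -86
  R = 226 + 4·117 + (-86) = 608
  E = 96 + 6·51 + (-86) + 3·608 = 2140
ΔE = 2140 − 3220 = -1080; ΔP = 73 − 27 = 46
Score = (-4)·(-1080) + (-2)·46 = 4228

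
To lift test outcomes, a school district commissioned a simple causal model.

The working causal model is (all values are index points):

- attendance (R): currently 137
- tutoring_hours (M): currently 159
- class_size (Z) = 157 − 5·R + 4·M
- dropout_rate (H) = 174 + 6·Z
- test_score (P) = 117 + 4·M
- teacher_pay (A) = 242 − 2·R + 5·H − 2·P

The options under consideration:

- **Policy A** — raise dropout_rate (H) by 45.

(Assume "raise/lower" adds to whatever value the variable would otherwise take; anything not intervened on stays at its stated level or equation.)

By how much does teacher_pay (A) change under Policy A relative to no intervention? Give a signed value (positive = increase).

225

Baseline:
  R = 137
  M = 159
  Z = 157 − 5·137 + 4·159 = 108
  H = 174 + 6·108 = 822
  P = 117 + 4·159 = 753
  A = 242 − 2·137 + 5·822 − 2·753 = 2572
Policy A (H + 45):
  R = 137
  M = 159
  Z = 157 − 5·137 + 4·159 = 108
  H = 174 + 6·108 (+45 from intervention) = 867
  P = 117 + 4·159 = 753
  A = 242 − 2·137 + 5·867 − 2·753 = 2797
Change in A: 2797 − 2572 = 225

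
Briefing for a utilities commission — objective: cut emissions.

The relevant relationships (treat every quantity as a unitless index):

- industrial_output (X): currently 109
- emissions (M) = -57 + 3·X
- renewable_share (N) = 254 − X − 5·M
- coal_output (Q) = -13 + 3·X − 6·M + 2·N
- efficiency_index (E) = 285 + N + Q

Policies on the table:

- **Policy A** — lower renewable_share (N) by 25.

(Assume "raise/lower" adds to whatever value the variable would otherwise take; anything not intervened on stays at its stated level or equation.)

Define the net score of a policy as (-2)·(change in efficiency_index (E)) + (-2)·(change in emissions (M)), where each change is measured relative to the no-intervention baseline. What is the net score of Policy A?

150

Baseline:
  X = 109
  M = -57 + 3·109 = 270
  N = 254 − 109 − 5·270 = -1205
  Q = -13 + 3·109 − 6·270 + 2·(-1205) = -3716
  E = 285 + (-1205) + (-3716) = -4636
Policy A (N − 25):
  X = 109
  M = -57 + 3·109 = 270
  N = 254 − 109 − 5·270 (−25 from intervention) = -1230
  Q = -13 + 3·109 − 6·270 + 2·(-1230) = -3766
  E = 285 + (-1230) + (-3766) = -4711
ΔE = -4711 − (-4636) = -75; ΔM = 270 − 270 = 0
Score = (-2)·(-75) + (-2)·0 = 150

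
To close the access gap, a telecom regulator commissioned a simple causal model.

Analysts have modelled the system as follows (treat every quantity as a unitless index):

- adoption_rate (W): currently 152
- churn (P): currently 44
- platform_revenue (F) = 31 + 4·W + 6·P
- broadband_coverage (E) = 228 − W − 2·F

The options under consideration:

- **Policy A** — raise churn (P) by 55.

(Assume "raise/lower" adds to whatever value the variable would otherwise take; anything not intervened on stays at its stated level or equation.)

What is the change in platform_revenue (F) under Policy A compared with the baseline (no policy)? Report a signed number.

330

Baseline:
  W = 152
  P = 44
  F = 31 + 4·152 + 6·44 = 903
Policy A (P + 55):
  W = 152
  P = 44 + 55 = 99
  F = 31 + 4·152 + 6·99 = 1233
Change in F: 1233 − 903 = 330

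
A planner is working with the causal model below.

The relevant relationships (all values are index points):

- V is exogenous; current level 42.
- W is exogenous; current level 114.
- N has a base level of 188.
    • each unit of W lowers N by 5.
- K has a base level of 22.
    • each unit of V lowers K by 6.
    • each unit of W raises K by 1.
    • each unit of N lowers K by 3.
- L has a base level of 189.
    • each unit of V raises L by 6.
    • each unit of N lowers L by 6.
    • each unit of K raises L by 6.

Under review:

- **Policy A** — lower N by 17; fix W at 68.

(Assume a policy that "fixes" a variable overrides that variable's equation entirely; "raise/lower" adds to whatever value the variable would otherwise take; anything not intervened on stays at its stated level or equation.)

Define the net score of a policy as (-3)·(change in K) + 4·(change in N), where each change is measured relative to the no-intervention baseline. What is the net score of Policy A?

Baseline:
  V = 42
  W = 114
  N = 188 − 5·114 = -382
  K = 22 − 6·42 + 114 − 3·(-382) = 1030
Policy A (N − 17, W := 68):
  V = 42
  W = 68
  N = 188 − 5·68 (−17 from intervention) = -169
  K = 22 − 6·42 + 68 − 3·(-169) = 345
ΔK = 345 − 1030 = -685; ΔN = -169 − (-382) = 213
Score = (-3)·(-685) + 4·213 = 2907

2907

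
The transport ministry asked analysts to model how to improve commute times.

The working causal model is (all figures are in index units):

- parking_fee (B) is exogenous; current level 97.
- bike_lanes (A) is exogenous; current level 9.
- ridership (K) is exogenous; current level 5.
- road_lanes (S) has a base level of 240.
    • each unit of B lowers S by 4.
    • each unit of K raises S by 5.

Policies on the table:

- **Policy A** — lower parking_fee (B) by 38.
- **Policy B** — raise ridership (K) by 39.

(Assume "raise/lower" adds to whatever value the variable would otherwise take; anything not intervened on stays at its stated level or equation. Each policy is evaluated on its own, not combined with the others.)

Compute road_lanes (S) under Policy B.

72

Policy B (K + 39):
  B = 97
  K = 5 + 39 = 44
  S = 240 − 4·97 + 5·44 = 72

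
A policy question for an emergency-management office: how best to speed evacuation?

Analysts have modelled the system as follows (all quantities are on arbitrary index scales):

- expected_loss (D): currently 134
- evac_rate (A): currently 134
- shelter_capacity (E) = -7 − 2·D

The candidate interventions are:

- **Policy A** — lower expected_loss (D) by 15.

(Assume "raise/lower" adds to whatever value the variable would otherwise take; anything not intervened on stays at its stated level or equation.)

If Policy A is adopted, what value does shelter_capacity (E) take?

-245

Policy A (D − 15):
  D = 134 − 15 = 119
  E = -7 − 2·119 = -245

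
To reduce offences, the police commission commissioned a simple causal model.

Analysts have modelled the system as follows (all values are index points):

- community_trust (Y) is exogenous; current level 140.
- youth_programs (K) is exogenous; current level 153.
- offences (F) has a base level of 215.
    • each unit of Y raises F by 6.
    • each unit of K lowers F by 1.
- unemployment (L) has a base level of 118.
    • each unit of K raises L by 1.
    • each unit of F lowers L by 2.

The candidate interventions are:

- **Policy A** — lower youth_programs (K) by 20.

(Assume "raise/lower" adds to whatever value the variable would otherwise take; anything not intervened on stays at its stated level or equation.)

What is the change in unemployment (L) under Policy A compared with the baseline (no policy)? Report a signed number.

Baseline:
  Y = 140
  K = 153
  F = 215 + 6·140 − 153 = 902
  L = 118 + 153 − 2·902 = -1533
Policy A (K − 20):
  Y = 140
  K = 153 − 20 = 133
  F = 215 + 6·140 − 133 = 922
  L = 118 + 133 − 2·922 = -1593
Change in L: -1593 − (-1533) = -60

-60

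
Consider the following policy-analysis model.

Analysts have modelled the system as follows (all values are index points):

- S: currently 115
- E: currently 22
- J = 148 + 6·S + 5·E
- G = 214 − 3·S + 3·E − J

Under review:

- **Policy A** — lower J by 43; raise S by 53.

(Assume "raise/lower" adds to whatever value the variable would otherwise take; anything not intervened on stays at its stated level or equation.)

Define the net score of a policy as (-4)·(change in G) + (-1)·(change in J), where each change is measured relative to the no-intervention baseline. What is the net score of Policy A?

1461

Baseline:
  S = 115
  E = 22
  J = 148 + 6·115 + 5·22 = 948
  G = 214 − 3·115 + 3·22 − 948 = -1013
Policy A (J − 43, S + 53):
  S = 115 + 53 = 168
  E = 22
  J = 148 + 6·168 + 5·22 (−43 from intervention) = 1223
  G = 214 − 3·168 + 3·22 − 1223 = -1447
ΔG = -1447 − (-1013) = -434; ΔJ = 1223 − 948 = 275
Score = (-4)·(-434) + (-1)·275 = 1461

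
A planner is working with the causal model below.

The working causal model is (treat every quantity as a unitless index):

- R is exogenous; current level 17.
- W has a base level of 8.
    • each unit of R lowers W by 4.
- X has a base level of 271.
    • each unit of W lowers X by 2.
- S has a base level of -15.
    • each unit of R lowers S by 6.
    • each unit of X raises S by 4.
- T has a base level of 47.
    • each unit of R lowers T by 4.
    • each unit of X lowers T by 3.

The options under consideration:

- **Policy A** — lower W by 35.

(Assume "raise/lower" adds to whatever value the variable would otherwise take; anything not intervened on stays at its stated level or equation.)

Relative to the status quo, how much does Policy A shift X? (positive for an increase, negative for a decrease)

Baseline:
  R = 17
  W = 8 − 4·17 = -60
  X = 271 − 2·(-60) = 391
Policy A (W − 35):
  R = 17
  W = 8 − 4·17 (−35 from intervention) = -95
  X = 271 − 2·(-95) = 461
Change in X: 461 − 391 = 70

70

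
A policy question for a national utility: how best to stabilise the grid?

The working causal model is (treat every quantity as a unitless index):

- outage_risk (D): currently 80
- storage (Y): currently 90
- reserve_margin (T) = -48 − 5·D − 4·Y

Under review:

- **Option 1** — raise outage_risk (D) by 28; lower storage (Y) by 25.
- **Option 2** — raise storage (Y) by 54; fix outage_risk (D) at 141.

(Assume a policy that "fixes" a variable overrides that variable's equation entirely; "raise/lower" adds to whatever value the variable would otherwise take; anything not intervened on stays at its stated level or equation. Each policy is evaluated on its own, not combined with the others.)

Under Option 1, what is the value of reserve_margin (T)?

-848

Option 1 (D + 28, Y − 25):
  D = 80 + 28 = 108
  Y = 90 − 25 = 65
  T = -48 − 5·108 − 4·65 = -848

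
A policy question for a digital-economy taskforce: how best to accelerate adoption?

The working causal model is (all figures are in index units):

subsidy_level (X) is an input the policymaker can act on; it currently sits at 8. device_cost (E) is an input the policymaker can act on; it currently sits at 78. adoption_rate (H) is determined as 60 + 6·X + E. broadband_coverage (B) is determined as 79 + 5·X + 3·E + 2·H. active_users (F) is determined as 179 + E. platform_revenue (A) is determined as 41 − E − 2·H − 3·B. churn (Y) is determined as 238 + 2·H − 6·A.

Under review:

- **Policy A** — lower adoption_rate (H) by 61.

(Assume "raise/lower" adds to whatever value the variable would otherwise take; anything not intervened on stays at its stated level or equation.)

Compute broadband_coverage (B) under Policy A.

603

Policy A (H − 61):
  X = 8
  E = 78
  H = 60 + 6·8 + 78 (−61 from intervention) = 125
  B = 79 + 5·8 + 3·78 + 2·125 = 603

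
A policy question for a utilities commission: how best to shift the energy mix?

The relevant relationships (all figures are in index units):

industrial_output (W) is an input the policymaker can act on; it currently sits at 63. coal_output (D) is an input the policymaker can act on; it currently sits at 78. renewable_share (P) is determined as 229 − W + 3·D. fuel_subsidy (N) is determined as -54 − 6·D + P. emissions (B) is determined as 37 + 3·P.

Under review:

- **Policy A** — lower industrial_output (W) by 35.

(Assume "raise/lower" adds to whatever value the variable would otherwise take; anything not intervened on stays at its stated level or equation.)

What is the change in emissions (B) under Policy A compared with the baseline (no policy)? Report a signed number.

105

Baseline:
  W = 63
  D = 78
  P = 229 − 63 + 3·78 = 400
  B = 37 + 3·400 = 1237
Policy A (W − 35):
  W = 63 − 35 = 28
  D = 78
  P = 229 − 28 + 3·78 = 435
  B = 37 + 3·435 = 1342
Change in B: 1342 − 1237 = 105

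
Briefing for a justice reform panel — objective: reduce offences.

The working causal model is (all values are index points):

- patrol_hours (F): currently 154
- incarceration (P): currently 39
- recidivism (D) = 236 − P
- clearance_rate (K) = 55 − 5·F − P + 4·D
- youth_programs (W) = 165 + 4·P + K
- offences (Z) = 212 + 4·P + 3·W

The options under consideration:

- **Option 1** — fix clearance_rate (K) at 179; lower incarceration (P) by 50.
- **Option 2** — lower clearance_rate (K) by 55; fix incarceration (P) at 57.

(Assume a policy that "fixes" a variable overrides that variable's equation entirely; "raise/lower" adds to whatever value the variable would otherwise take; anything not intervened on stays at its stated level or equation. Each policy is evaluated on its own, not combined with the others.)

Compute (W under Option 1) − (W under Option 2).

18

Option 1 (K := 179, P − 50):
  F = 154
  P = 39 − 50 = -11
  D = 236 − (-11) = 247
  K = 179
  W = 165 + 4·(-11) + 179 = 300
Option 2 (K − 55, P := 57):
  F = 154
  P = 57
  D = 236 − 57 = 179
  K = 55 − 5·154 − 57 + 4·179 (−55 from intervention) = -111
  W = 165 + 4·57 + (-111) = 282
W: 300 − 282 = 18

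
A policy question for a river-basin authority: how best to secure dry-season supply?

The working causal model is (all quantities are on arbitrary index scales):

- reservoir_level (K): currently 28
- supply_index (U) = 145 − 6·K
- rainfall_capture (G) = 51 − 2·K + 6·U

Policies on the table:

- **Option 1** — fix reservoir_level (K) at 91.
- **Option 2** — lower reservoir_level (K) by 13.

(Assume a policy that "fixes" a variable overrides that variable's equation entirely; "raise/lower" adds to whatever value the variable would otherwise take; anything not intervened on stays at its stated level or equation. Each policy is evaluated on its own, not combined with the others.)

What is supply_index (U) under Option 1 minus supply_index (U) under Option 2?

Option 1 (K := 91):
  K = 91
  U = 145 − 6·91 = -401
Option 2 (K − 13):
  K = 28 − 13 = 15
  U = 145 − 6·15 = 55
U: -401 − 55 = -456

-456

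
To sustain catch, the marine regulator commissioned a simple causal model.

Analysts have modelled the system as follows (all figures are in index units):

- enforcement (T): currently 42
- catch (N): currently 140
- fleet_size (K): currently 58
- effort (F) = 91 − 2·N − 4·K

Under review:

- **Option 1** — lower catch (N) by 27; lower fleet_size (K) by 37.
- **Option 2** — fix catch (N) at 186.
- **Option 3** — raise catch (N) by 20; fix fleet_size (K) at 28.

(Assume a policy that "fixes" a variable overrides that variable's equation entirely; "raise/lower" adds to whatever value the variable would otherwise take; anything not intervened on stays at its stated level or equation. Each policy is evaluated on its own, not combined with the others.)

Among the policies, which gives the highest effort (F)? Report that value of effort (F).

-219

Option 1 (N − 27, K − 37):
  N = 140 − 27 = 113
  K = 58 − 37 = 21
  F = 91 − 2·113 − 4·21 = -219
Option 2 (N := 186):
  N = 186
  K = 58
  F = 91 − 2·186 − 4·58 = -513
Option 3 (N + 20, K := 28):
  N = 140 + 20 = 160
  K = 28
  F = 91 − 2·160 − 4·28 = -341
Comparing — Option 1: F=-219, Option 2: F=-513, Option 3: F=-341. Highest is -219 (Option 1).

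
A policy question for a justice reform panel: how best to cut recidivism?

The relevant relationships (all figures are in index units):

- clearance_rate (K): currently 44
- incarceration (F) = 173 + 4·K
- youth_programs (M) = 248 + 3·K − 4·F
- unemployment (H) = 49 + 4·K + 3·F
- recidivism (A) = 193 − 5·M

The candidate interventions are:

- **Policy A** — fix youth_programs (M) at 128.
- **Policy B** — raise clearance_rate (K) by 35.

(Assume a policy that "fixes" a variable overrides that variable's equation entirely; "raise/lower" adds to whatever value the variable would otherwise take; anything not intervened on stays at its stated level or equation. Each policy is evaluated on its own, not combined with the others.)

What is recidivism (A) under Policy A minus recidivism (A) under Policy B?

-7995

Policy A (M := 128):
  K = 44
  F = 173 + 4·44 = 349
  M = 128
  A = 193 − 5·128 = -447
Policy B (K + 35):
  K = 44 + 35 = 79
  F = 173 + 4·79 = 489
  M = 248 + 3·79 − 4·489 = -1471
  A = 193 − 5·(-1471) = 7548
A: -447 − 7548 = -7995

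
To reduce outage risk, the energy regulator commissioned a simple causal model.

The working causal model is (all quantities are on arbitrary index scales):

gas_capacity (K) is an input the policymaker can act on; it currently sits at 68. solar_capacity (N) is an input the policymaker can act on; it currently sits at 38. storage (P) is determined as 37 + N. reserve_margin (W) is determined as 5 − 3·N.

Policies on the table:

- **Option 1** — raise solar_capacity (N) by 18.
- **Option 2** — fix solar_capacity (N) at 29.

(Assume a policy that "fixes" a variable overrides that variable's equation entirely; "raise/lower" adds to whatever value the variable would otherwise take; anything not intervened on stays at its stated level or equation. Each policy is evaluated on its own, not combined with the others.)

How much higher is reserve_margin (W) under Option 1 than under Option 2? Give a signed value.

-81

Option 1 (N + 18):
  N = 38 + 18 = 56
  W = 5 − 3·56 = -163
Option 2 (N := 29):
  N = 29
  W = 5 − 3·29 = -82
W: -163 − (-82) = -81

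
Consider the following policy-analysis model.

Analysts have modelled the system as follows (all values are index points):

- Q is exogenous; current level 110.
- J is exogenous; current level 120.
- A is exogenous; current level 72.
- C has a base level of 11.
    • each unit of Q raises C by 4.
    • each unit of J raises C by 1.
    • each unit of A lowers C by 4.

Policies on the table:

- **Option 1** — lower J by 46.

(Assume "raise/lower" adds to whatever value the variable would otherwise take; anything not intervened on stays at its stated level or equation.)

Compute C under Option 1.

Option 1 (J − 46):
  Q = 110
  J = 120 − 46 = 74
  A = 72
  C = 11 + 4·110 + 74 − 4·72 = 237

237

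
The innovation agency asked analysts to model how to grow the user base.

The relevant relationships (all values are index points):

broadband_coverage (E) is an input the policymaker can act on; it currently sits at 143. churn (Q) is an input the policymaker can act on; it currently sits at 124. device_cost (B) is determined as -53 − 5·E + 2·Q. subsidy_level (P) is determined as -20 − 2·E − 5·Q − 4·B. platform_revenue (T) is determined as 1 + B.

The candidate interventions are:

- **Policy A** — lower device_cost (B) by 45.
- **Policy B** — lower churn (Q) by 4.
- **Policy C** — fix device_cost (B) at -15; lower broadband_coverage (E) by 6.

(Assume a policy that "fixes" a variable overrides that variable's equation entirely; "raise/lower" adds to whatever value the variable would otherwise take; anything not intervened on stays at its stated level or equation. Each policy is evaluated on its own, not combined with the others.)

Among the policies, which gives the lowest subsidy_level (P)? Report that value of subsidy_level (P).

-854

Policy A (B − 45):
  E = 143
  Q = 124
  B = -53 − 5·143 + 2·124 (−45 from intervention) = -565
  P = -20 − 2·143 − 5·124 − 4·(-565) = 1334
Policy B (Q − 4):
  E = 143
  Q = 124 − 4 = 120
  B = -53 − 5·143 + 2·120 = -528
  P = -20 − 2·143 − 5·120 − 4·(-528) = 1206
Policy C (B := -15, E − 6):
  E = 143 − 6 = 137
  Q = 124
  B = -15
  P = -20 − 2·137 − 5·124 − 4·(-15) = -854
Comparing — Policy A: P=1334, Policy B: P=1206, Policy C: P=-854. Lowest is -854 (Policy C).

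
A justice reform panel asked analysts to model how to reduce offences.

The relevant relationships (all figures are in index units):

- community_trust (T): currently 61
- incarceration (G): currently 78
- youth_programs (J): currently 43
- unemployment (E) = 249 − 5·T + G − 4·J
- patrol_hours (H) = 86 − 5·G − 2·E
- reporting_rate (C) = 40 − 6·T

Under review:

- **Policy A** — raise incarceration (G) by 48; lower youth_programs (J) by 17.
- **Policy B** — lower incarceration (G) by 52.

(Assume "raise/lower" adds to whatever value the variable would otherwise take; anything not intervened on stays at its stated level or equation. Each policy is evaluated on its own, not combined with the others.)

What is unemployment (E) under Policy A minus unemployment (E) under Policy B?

168

Policy A (G + 48, J − 17):
  T = 61
  G = 78 + 48 = 126
  J = 43 − 17 = 26
  E = 249 − 5·61 + 126 − 4·26 = -34
Policy B (G − 52):
  T = 61
  G = 78 − 52 = 26
  J = 43
  E = 249 − 5·61 + 26 − 4·43 = -202
E: -34 − (-202) = 168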